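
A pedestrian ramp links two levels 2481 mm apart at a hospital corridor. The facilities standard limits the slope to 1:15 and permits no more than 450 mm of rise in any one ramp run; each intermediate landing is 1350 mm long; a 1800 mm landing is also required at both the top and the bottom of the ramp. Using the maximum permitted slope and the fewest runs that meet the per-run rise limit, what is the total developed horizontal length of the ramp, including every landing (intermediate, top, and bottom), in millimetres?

2481 / 450 = 5.513 → round up to 6 ramp runs. That means 5 intermediate landings.
Horizontal run for 2481 mm of rise at 1:15 is 2481 × 15 = 37215 mm.
5 intermediate landings contribute 5 × 1350 = 6750 mm.
Top and bottom landings: 2 × 1800 = 3600 mm.
Total = 37215 + 6750 + 3600 = 47565 mm.

47565 mm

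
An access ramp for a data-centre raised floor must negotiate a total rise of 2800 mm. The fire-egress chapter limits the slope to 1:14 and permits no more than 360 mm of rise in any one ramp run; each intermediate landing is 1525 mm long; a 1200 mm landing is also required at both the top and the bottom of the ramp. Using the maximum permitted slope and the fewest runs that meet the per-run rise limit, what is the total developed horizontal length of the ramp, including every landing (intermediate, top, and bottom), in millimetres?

52275 mm

2800 / 360 = 7.78, so 8 ramp runs are needed. That means 7 intermediate landings.
Ramp run (horizontal) at 1:14: 2800 × 14 = 39200 mm.
Intermediate landings: 7 × 1525 = 10675 mm.
Top and bottom landings: 2 × 1200 = 2400 mm.
Total = 39200 + 10675 + 2400 = 52275 mm.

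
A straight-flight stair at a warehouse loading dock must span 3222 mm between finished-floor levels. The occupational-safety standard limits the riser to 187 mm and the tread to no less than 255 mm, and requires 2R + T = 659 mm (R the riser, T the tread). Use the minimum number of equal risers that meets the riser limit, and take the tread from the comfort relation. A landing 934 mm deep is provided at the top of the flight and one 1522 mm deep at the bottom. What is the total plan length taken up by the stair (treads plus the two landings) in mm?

7573 mm

3222 / 187 = 17.230 → round up to 18 risers.
Riser R = 3222 / 18 = 179 mm, within the 187 mm limit.
Tread T = 659 − 2 × 179 = 301 mm (≥ 255 mm).
Treads = 18 − 1 = 17; going = 17 × 301 = 5117 mm.
Add landings: 5117 + 934 + 1522 = 7573 mm.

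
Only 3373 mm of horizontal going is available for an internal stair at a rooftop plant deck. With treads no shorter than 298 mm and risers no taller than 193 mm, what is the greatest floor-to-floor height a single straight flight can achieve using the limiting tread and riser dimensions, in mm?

2316 mm

Treads that fit: ⌊3373 / 298⌋ = 11.
Risers = treads + 1 = 12.
Maximum height = 12 × 193 = 2316 mm.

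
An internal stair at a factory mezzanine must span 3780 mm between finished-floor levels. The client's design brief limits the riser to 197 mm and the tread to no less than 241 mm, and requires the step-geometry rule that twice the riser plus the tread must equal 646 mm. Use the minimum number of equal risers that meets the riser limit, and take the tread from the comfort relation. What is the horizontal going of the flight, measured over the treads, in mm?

5092 mm

3780 / 197 = 19.188 → round up to 20 risers.
Riser R = 3780 / 20 = 189 mm, within the 197 mm limit.
Tread T = 646 − 2 × 189 = 268 mm (≥ 241 mm).
Going = (20 − 1) × 268 = 5092 mm.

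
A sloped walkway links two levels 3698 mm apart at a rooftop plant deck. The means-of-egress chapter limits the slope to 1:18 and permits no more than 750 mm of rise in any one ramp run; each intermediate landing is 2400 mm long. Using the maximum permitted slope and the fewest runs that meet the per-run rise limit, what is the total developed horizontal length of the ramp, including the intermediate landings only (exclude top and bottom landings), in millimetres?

⌈3698/750⌉ = 5 ramp runs. That means 4 intermediate landings.
Ramp run (horizontal) at 1:18: 3698 × 18 = 66564 mm.
4 intermediate landings contribute 4 × 2400 = 9600 mm.
Total developed length = 66564 + 9600 = 76164 mm.

76164 mm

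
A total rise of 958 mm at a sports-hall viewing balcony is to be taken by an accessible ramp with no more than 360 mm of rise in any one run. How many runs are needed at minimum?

3 runs

958 / 360 = 2.66, so 3 ramp runs are needed.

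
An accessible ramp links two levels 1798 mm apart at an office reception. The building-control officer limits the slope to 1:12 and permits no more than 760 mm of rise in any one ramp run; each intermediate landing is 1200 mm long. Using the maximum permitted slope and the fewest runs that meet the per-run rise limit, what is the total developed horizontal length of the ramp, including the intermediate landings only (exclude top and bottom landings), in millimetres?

23976 mm

⌈1798/760⌉ = 3 ramp runs. That means 2 intermediate landings.
Horizontal run for 1798 mm of rise at 1:12 is 1798 × 12 = 21576 mm.
Intermediate landings: 2 × 1200 = 2400 mm.
Developed length = 21576 + 2400 = 23976 mm.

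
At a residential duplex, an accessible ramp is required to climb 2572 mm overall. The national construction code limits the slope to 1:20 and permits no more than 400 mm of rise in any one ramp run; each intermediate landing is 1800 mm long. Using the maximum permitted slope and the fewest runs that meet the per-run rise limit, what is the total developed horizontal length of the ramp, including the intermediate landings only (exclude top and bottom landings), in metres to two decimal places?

62.24 m

2572 / 400 = 6.43, so 7 ramp runs are needed. That means 6 intermediate landings.
Horizontal run for 2572 mm of rise at 1:20 is 2572 × 20 = 51440 mm.
Intermediate landings: 6 × 1800 = 10800 mm.
Total developed length = 51440 + 10800 = 62240 mm.
= 62.24 m.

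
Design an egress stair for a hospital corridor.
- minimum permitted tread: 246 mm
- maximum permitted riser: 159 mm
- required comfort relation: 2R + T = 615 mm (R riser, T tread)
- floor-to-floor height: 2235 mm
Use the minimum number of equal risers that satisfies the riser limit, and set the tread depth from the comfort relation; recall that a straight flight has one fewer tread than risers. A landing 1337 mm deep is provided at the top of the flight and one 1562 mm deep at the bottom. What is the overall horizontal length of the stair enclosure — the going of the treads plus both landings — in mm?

⌈2235/159⌉ = 15 risers.
Each riser is 2235/15 = 149 mm (≤ 159 mm).
T = 615 − 2·149 = 317 mm, which satisfies the 246 mm minimum.
Treads = 15 − 1 = 14; going = 14 × 317 = 4438 mm.
Enclosure = 4438 + 1337 + 1562 = 7337 mm.

7337 mm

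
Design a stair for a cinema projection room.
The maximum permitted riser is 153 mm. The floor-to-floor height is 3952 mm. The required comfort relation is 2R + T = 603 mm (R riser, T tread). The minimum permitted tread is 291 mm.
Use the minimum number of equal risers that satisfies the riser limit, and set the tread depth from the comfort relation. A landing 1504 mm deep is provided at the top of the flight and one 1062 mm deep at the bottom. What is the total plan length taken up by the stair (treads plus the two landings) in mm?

10041 mm

3952 / 153 = 25.830 → round up to 26 risers.
Riser R = 3952 / 26 = 152 mm, within the 153 mm limit.
T = 603 − 2·152 = 299 mm, which satisfies the 291 mm minimum.
26 risers give 25 treads; going = 25 × 299 = 7475 mm.
Add landings: 7475 + 1504 + 1062 = 10041 mm.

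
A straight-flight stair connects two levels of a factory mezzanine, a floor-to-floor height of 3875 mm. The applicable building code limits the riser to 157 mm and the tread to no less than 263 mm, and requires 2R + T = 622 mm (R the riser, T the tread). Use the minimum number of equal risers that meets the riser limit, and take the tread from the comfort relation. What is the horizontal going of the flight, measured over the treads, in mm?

3875 / 157 = 24.68, so 25 risers are needed.
Riser R = 3875 / 25 = 155 mm, within the 157 mm limit.
T = 622 − 2·155 = 312 mm, which satisfies the 263 mm minimum.
Going = (25 − 1) × 312 = 7488 mm.

7488 mm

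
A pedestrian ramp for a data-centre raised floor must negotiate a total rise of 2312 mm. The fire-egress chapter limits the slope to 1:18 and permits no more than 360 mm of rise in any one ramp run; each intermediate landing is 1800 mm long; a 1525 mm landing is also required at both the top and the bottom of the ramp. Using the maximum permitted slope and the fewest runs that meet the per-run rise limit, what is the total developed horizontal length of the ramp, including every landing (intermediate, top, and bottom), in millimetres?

⌈2312/360⌉ = 7 ramp runs. That means 6 intermediate landings.
Horizontal run for 2312 mm of rise at 1:18 is 2312 × 18 = 41616 mm.
6 intermediate landings contribute 6 × 1800 = 10800 mm.
Top and bottom landings: 2 × 1525 = 3050 mm.
Total = 41616 + 10800 + 3050 = 55466 mm.

55466 mm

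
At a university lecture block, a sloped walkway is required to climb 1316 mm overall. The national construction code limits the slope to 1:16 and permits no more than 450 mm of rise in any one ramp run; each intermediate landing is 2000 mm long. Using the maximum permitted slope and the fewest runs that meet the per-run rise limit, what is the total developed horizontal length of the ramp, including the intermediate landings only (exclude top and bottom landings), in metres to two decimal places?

25.06 m

1316 / 450 = 2.924 → round up to 3 ramp runs. That means 2 intermediate landings.
Ramp run (horizontal) at 1:16: 1316 × 16 = 21056 mm.
2 intermediate landings contribute 2 × 2000 = 4000 mm.
Developed length = 21056 + 4000 = 25056 mm.
= 25.06 m.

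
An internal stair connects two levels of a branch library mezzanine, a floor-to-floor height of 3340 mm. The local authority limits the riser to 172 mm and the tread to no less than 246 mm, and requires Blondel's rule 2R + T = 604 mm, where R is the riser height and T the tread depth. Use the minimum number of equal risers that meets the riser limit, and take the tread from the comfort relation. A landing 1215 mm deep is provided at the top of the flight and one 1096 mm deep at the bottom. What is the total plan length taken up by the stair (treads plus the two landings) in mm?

7441 mm

At most 172 each: 3340/172 = 19.42, giving 20 risers.
Each riser is 3340/20 = 167 mm (≤ 172 mm).
Tread T = 604 − 2 × 167 = 270 mm (≥ 246 mm).
Treads = 20 − 1 = 19; going = 19 × 270 = 5130 mm.
Add landings: 5130 + 1215 + 1096 = 7441 mm.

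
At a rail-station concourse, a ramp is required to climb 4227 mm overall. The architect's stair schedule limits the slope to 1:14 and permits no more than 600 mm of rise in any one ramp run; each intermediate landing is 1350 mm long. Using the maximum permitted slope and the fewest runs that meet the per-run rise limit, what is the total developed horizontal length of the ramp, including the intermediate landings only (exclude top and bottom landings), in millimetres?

68628 mm

At most 600 each: 4227/600 = 7.04, giving 8 ramp runs. That means 7 intermediate landings.
Horizontal run for 4227 mm of rise at 1:14 is 4227 × 14 = 59178 mm.
Intermediate landings: 7 × 1350 = 9450 mm.
Developed length = 59178 + 9450 = 68628 mm.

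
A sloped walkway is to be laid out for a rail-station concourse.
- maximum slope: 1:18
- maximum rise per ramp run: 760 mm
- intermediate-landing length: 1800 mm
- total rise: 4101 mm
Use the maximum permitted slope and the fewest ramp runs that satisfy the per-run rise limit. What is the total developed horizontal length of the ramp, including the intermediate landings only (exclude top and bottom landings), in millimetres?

82818 mm

4101 / 760 = 5.396 → round up to 6 ramp runs. That means 5 intermediate landings.
Horizontal run for 4101 mm of rise at 1:18 is 4101 × 18 = 73818 mm.
5 intermediate landings contribute 5 × 1800 = 9000 mm.
Total developed length = 73818 + 9000 = 82818 mm.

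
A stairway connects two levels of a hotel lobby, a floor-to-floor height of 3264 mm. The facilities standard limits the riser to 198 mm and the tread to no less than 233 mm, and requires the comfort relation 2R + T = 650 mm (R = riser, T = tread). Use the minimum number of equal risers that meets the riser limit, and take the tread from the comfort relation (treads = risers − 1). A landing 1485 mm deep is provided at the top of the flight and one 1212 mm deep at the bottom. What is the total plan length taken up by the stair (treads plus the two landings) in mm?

6953 mm

At most 198 each: 3264/198 = 16.48, giving 17 risers.
Riser R = 3264 / 17 = 192 mm, within the 198 mm limit.
Tread T = 650 − 2 × 192 = 266 mm (≥ 233 mm).
Treads = 17 − 1 = 16; going = 16 × 266 = 4256 mm.
Add landings: 4256 + 1485 + 1212 = 6953 mm.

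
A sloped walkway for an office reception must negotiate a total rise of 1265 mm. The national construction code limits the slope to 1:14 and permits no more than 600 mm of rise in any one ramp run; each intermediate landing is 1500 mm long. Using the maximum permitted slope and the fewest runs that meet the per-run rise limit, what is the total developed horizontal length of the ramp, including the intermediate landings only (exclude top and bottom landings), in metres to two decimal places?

20.71 m

At most 600 each: 1265/600 = 2.11, giving 3 ramp runs. That means 2 intermediate landings.
Ramp run (horizontal) at 1:14: 1265 × 14 = 17710 mm.
2 intermediate landings contribute 2 × 1500 = 3000 mm.
Developed length = 17710 + 3000 = 20710 mm.
= 20.71 m.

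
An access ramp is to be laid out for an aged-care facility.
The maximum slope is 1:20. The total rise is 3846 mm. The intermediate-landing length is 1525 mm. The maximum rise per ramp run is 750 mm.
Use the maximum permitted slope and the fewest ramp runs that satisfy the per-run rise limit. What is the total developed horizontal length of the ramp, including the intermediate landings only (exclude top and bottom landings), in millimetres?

⌈3846/750⌉ = 6 ramp runs. That means 5 intermediate landings.
Ramp run (horizontal) at 1:20: 3846 × 20 = 76920 mm.
5 intermediate landings contribute 5 × 1525 = 7625 mm.
Total developed length = 76920 + 7625 = 84545 mm.

84545 mm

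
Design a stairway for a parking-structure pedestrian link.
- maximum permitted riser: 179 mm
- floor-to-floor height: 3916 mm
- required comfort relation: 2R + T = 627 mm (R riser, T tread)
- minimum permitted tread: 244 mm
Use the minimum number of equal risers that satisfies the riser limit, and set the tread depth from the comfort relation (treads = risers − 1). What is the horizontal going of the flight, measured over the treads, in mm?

5691 mm

3916 / 179 = 21.88, so 22 risers are needed.
Riser R = 3916 / 22 = 178 mm, within the 179 mm limit.
T = 627 − 2·178 = 271 mm, which satisfies the 244 mm minimum.
Treads = 22 − 1 = 21; going = 21 × 271 = 5691 mm.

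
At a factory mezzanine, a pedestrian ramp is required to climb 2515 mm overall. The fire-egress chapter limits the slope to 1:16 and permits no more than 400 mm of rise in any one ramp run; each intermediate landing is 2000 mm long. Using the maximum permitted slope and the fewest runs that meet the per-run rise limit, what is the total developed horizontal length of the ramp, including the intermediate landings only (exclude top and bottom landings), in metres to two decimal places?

⌈2515/400⌉ = 7 ramp runs. That means 6 intermediate landings.
Ramp run (horizontal) at 1:16: 2515 × 16 = 40240 mm.
6 intermediate landings contribute 6 × 2000 = 12000 mm.
Total developed length = 40240 + 12000 = 52240 mm.
= 52.24 m.

52.24 m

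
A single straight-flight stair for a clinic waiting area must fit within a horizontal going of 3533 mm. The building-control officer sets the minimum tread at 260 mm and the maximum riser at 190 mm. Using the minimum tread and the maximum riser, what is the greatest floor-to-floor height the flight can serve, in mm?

Treads that fit: ⌊3533 / 260⌋ = 13.
Risers = treads + 1 = 14.
Maximum height = 14 × 190 = 2660 mm.

2660 mm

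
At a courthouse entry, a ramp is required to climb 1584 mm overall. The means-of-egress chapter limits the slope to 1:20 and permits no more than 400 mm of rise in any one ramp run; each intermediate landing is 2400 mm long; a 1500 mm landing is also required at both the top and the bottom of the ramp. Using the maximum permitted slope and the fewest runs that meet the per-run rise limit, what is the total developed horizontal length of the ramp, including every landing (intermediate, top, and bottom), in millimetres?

At most 400 each: 1584/400 = 3.96, giving 4 ramp runs. That means 3 intermediate landings.
Ramp run (horizontal) at 1:20: 1584 × 20 = 31680 mm.
3 intermediate landings contribute 3 × 2400 = 7200 mm.
Top and bottom landings: 2 × 1500 = 3000 mm.
Total = 31680 + 7200 + 3000 = 41880 mm.

41880 mm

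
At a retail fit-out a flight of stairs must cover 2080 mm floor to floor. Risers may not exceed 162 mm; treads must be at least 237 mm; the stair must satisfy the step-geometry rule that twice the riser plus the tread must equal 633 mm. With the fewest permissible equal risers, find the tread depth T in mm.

⌈2080/162⌉ = 13 risers.
Each riser is 2080/13 = 160 mm (≤ 162 mm).
Tread T = 633 − 2 × 160 = 313 mm (≥ 237 mm).

313 mm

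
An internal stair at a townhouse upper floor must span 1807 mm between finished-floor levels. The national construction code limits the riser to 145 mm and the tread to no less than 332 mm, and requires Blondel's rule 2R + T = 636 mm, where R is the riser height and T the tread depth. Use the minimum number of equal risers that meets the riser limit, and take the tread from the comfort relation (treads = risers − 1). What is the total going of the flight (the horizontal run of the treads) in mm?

1807 / 145 = 12.46, so 13 risers are needed.
Riser R = 1807 / 13 = 139 mm, within the 145 mm limit.
T = 636 − 2·139 = 358 mm, which satisfies the 332 mm minimum.
Going = (13 − 1) × 358 = 4296 mm.

4296 mm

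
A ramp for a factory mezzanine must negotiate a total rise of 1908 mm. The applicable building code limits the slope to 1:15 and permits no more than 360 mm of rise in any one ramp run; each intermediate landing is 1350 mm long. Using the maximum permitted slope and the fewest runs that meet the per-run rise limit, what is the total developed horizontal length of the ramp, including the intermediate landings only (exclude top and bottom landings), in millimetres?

35370 mm

At most 360 each: 1908/360 = 5.30, giving 6 ramp runs. That means 5 intermediate landings.
Ramp run (horizontal) at 1:15: 1908 × 15 = 28620 mm.
5 intermediate landings contribute 5 × 1350 = 6750 mm.
Developed length = 28620 + 6750 = 35370 mm.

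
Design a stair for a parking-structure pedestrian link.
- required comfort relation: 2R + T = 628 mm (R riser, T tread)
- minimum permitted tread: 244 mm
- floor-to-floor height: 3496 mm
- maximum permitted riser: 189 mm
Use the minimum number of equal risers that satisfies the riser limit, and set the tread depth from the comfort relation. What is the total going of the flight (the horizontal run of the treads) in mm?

4680 mm

3496 / 189 = 18.497 → round up to 19 risers.
Riser R = 3496 / 19 = 184 mm, within the 189 mm limit.
From 2R + T = 628: T = 628 − 368 = 260 mm.
Going = (19 − 1) × 260 = 4680 mm.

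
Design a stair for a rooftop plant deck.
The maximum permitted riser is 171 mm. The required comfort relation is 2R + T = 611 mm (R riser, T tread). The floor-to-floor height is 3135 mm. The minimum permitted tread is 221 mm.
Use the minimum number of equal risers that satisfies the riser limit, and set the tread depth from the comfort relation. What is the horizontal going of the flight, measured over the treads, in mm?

At most 171 each: 3135/171 = 18.33, giving 19 risers.
Riser R = 3135 / 19 = 165 mm, within the 171 mm limit.
From 2R + T = 611: T = 611 − 330 = 281 mm.
Treads = 19 − 1 = 18; going = 18 × 281 = 5058 mm.

5058 mm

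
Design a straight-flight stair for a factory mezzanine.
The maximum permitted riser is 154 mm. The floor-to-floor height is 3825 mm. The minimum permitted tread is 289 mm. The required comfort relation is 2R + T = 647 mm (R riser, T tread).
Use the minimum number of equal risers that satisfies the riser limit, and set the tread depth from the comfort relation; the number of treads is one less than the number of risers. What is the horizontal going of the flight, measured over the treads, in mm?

⌈3825/154⌉ = 25 risers.
Each riser is 3825/25 = 153 mm (≤ 154 mm).
Tread T = 647 − 2 × 153 = 341 mm (≥ 289 mm).
Going = (25 − 1) × 341 = 8184 mm.

8184 mm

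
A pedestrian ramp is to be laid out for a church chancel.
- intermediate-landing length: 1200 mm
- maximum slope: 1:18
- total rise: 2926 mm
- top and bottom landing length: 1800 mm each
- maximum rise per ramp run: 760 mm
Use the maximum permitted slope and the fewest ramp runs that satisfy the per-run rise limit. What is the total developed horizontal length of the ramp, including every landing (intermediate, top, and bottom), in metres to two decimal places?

59.87 m

⌈2926/760⌉ = 4 ramp runs. That means 3 intermediate landings.
Ramp run (horizontal) at 1:18: 2926 × 18 = 52668 mm.
Intermediate landings: 3 × 1200 = 3600 mm.
Top and bottom landings: 2 × 1800 = 3600 mm.
Total = 52668 + 3600 + 3600 = 59868 mm.
= 59.87 m.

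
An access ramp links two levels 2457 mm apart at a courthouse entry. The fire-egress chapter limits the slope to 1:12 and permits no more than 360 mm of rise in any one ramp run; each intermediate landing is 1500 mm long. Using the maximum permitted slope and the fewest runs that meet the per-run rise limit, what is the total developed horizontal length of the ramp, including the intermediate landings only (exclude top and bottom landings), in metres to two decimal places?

38.48 m

2457 / 360 = 6.825 → round up to 7 ramp runs. That means 6 intermediate landings.
Horizontal run for 2457 mm of rise at 1:12 is 2457 × 12 = 29484 mm.
Intermediate landings: 6 × 1500 = 9000 mm.
Developed length = 29484 + 9000 = 38484 mm.
= 38.48 m.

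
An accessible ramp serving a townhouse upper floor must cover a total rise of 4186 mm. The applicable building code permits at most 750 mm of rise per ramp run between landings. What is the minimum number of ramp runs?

6 runs

4186 / 750 = 5.58, so 6 ramp runs are needed.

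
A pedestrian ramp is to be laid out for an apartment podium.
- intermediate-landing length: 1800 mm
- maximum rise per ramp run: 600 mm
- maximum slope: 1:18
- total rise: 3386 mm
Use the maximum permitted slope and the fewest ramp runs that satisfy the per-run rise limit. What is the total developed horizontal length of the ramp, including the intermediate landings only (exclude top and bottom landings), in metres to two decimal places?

69.95 m

At most 600 each: 3386/600 = 5.64, giving 6 ramp runs. That means 5 intermediate landings.
Ramp run (horizontal) at 1:18: 3386 × 18 = 60948 mm.
5 intermediate landings contribute 5 × 1800 = 9000 mm.
Developed length = 60948 + 9000 = 69948 mm.
= 69.95 m.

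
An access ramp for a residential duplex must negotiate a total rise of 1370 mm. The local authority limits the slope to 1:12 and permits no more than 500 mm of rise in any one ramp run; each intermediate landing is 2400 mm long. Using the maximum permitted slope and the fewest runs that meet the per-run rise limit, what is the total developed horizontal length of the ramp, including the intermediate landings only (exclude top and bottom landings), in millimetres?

21240 mm

At most 500 each: 1370/500 = 2.74, giving 3 ramp runs. That means 2 intermediate landings.
Ramp run (horizontal) at 1:12: 1370 × 12 = 16440 mm.
Intermediate landings: 2 × 2400 = 4800 mm.
Developed length = 16440 + 4800 = 21240 mm.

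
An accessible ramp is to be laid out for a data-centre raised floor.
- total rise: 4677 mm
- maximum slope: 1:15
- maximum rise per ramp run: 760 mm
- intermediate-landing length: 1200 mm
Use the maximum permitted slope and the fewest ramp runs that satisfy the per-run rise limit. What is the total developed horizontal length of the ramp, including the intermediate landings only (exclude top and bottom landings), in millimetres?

4677 / 760 = 6.154 → round up to 7 ramp runs. That means 6 intermediate landings.
Ramp run (horizontal) at 1:15: 4677 × 15 = 70155 mm.
Intermediate landings: 6 × 1200 = 7200 mm.
Developed length = 70155 + 7200 = 77355 mm.

77355 mm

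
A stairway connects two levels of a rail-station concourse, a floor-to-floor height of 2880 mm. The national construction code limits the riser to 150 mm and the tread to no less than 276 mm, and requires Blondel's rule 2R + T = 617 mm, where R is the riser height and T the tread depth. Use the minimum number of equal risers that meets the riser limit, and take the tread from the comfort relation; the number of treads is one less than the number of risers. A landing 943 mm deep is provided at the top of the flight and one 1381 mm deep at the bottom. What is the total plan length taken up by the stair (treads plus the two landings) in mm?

2880 / 150 = 19.20, so 20 risers are needed.
R = 2880 ÷ 20 = 144 mm.
From 2R + T = 617: T = 617 − 288 = 329 mm.
Treads = 20 − 1 = 19; going = 19 × 329 = 6251 mm.
Enclosure = 6251 + 943 + 1381 = 8575 mm.

8575 mm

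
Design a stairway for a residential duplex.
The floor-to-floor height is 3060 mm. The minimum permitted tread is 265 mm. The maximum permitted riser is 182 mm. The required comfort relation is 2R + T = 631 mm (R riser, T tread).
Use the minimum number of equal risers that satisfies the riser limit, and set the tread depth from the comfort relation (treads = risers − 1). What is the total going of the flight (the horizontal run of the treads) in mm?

4336 mm

3060 / 182 = 16.81, so 17 risers are needed.
Each riser is 3060/17 = 180 mm (≤ 182 mm).
From 2R + T = 631: T = 631 − 360 = 271 mm.
Treads = 17 − 1 = 16; going = 16 × 271 = 4336 mm.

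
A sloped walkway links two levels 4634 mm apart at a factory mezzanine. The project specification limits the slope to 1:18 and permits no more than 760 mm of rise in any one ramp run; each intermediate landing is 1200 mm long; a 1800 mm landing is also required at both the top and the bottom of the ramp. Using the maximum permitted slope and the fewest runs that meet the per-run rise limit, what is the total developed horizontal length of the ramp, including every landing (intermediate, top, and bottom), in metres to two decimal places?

⌈4634/760⌉ = 7 ramp runs. That means 6 intermediate landings.
Horizontal run for 4634 mm of rise at 1:18 is 4634 × 18 = 83412 mm.
Intermediate landings: 6 × 1200 = 7200 mm.
Top and bottom landings: 2 × 1800 = 3600 mm.
Total = 83412 + 7200 + 3600 = 94212 mm.
= 94.21 m.

94.21 m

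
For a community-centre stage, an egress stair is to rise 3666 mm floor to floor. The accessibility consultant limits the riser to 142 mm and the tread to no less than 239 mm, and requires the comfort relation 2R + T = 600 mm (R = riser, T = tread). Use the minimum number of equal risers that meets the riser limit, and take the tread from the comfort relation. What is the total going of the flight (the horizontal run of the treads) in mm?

At most 142 each: 3666/142 = 25.82, giving 26 risers.
Riser R = 3666 / 26 = 141 mm, within the 142 mm limit.
T = 600 − 2·141 = 318 mm, which satisfies the 239 mm minimum.
Treads = 26 − 1 = 25; going = 25 × 318 = 7950 mm.

7950 mm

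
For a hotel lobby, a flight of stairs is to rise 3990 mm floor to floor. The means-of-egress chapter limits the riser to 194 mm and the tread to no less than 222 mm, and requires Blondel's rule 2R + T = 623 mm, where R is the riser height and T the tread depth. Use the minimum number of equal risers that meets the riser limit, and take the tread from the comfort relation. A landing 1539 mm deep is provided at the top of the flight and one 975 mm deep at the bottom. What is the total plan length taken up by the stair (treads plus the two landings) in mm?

⌈3990/194⌉ = 21 risers.
Riser R = 3990 / 21 = 190 mm, within the 194 mm limit.
Tread T = 623 − 2 × 190 = 243 mm (≥ 222 mm).
Treads = 21 − 1 = 20; going = 20 × 243 = 4860 mm.
Add landings: 4860 + 1539 + 975 = 7374 mm.

7374 mm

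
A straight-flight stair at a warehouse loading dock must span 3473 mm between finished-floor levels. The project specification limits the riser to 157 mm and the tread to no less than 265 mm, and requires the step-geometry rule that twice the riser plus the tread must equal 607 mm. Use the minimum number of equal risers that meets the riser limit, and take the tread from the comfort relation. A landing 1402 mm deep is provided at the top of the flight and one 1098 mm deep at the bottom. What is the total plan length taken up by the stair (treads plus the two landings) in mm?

At most 157 each: 3473/157 = 22.12, giving 23 risers.
Riser R = 3473 / 23 = 151 mm, within the 157 mm limit.
T = 607 − 2·151 = 305 mm, which satisfies the 265 mm minimum.
Going = (23 − 1) × 305 = 6710 mm.
Enclosure = 6710 + 1402 + 1098 = 9210 mm.

9210 mm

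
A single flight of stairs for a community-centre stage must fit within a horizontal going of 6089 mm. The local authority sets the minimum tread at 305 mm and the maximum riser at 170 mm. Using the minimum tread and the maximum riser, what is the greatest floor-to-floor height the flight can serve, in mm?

3400 mm

6089 / 305 = 19.96, so 19 treads fit.
Risers = treads + 1 = 20.
Maximum height = 20 × 170 = 3400 mm.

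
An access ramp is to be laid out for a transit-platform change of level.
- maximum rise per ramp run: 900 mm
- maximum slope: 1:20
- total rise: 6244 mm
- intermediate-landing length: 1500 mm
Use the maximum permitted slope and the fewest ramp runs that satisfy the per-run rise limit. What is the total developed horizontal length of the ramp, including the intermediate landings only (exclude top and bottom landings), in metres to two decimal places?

133.88 m

6244 / 900 = 6.938 → round up to 7 ramp runs. That means 6 intermediate landings.
Horizontal run for 6244 mm of rise at 1:20 is 6244 × 20 = 124880 mm.
6 intermediate landings contribute 6 × 1500 = 9000 mm.
Developed length = 124880 + 9000 = 133880 mm.
= 133.88 m.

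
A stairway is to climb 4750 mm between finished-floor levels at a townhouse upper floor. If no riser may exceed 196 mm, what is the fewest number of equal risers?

At most 196 each: 4750/196 = 24.23, giving 25 risers.

25 risers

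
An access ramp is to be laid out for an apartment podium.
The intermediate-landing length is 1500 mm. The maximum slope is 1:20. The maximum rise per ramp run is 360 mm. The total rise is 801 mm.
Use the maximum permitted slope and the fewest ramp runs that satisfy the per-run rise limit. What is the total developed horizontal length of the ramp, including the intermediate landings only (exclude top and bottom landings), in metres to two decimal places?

801 / 360 = 2.23, so 3 ramp runs are needed. That means 2 intermediate landings.
Horizontal run for 801 mm of rise at 1:20 is 801 × 20 = 16020 mm.
Intermediate landings: 2 × 1500 = 3000 mm.
Developed length = 16020 + 3000 = 19020 mm.
= 19.02 m.

19.02 m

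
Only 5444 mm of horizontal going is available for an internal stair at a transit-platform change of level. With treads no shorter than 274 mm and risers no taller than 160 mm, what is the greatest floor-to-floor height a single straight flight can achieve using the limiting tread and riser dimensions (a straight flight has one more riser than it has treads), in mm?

3200 mm

Treads that fit: ⌊5444 / 274⌋ = 19.
Risers = treads + 1 = 20.
Maximum height = 20 × 160 = 3200 mm.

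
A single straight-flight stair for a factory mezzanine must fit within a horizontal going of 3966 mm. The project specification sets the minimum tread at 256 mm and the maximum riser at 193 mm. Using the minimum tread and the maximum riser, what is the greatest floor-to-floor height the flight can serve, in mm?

Treads that fit: ⌊3966 / 256⌋ = 15.
Risers = treads + 1 = 16.
Maximum height = 16 × 193 = 3088 mm.

3088 mm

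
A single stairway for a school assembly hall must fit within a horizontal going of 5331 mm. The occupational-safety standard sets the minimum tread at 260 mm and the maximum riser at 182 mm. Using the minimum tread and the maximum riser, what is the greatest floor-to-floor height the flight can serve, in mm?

5331 / 260 = 20.50, so 20 treads fit.
Risers = treads + 1 = 21.
Maximum height = 21 × 182 = 3822 mm.

3822 mm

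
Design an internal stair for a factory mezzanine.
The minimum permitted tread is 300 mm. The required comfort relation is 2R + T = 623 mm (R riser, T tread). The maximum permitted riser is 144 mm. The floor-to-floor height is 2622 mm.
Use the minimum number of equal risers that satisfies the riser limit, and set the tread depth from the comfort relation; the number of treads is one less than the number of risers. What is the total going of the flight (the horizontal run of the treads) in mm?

2622 / 144 = 18.21, so 19 risers are needed.
Each riser is 2622/19 = 138 mm (≤ 144 mm).
Tread T = 623 − 2 × 138 = 347 mm (≥ 300 mm).
Treads = 19 − 1 = 18; going = 18 × 347 = 6246 mm.

6246 mm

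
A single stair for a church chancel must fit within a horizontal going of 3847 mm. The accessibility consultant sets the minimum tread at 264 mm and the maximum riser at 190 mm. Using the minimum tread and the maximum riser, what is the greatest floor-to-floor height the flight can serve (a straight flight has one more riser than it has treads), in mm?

3847 / 264 = 14.57, so 14 treads fit.
Risers = treads + 1 = 15.
Maximum height = 15 × 190 = 2850 mm.

2850 mm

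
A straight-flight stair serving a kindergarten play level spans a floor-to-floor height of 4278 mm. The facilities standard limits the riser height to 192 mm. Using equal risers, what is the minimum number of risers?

At most 192 each: 4278/192 = 22.28, giving 23 risers.

23 risers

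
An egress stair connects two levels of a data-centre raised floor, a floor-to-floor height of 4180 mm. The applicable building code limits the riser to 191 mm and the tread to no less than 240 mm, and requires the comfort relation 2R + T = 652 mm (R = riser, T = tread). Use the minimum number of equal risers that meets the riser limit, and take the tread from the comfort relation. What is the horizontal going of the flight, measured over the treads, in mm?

4180 / 191 = 21.885 → round up to 22 risers.
Riser R = 4180 / 22 = 190 mm, within the 191 mm limit.
T = 652 − 2·190 = 272 mm, which satisfies the 240 mm minimum.
Treads = 22 − 1 = 21; going = 21 × 272 = 5712 mm.

5712 mm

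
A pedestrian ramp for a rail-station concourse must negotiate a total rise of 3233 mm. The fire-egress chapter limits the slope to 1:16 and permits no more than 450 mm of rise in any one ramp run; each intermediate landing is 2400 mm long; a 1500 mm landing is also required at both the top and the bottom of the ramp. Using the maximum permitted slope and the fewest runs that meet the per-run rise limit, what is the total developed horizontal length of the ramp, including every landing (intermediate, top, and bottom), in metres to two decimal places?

71.53 m

⌈3233/450⌉ = 8 ramp runs. That means 7 intermediate landings.
Ramp run (horizontal) at 1:16: 3233 × 16 = 51728 mm.
Intermediate landings: 7 × 2400 = 16800 mm.
Top and bottom landings: 2 × 1500 = 3000 mm.
Total = 51728 + 16800 + 3000 = 71528 mm.
= 71.53 m.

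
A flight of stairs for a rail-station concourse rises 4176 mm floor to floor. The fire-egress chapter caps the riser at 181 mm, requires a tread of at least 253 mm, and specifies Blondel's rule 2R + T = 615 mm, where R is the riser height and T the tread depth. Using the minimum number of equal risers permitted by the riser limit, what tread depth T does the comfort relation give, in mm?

⌈4176/181⌉ = 24 risers.
Riser R = 4176 / 24 = 174 mm, within the 181 mm limit.
Tread T = 615 − 2 × 174 = 267 mm (≥ 253 mm).

267 mm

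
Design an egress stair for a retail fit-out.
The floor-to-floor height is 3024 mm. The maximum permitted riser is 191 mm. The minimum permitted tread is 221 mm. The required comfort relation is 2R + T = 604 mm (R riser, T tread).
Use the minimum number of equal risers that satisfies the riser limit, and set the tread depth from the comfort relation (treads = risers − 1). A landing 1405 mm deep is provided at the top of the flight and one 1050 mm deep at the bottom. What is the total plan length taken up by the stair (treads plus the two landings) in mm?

3024 / 191 = 15.83, so 16 risers are needed.
Each riser is 3024/16 = 189 mm (≤ 191 mm).
T = 604 − 2·189 = 226 mm, which satisfies the 221 mm minimum.
Treads = 16 − 1 = 15; going = 15 × 226 = 3390 mm.
Enclosure = 3390 + 1405 + 1050 = 5845 mm.

5845 mm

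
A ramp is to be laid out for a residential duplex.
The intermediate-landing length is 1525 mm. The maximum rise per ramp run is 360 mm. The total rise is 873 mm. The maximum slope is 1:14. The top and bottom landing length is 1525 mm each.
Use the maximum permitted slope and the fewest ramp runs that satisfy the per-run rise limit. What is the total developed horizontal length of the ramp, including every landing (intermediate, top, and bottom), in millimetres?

At most 360 each: 873/360 = 2.42, giving 3 ramp runs. That means 2 intermediate landings.
Ramp run (horizontal) at 1:14: 873 × 14 = 12222 mm.
2 intermediate landings contribute 2 × 1525 = 3050 mm.
Top and bottom landings: 2 × 1525 = 3050 mm.
Total = 12222 + 3050 + 3050 = 18322 mm.

18322 mm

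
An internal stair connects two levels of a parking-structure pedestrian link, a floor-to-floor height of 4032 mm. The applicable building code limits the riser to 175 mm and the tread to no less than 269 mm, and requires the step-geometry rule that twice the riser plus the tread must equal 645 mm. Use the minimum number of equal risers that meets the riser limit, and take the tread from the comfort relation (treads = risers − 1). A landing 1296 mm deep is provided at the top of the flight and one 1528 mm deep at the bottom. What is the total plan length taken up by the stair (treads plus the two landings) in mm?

9931 mm

4032 / 175 = 23.040 → round up to 24 risers.
Riser R = 4032 / 24 = 168 mm, within the 175 mm limit.
T = 645 − 2·168 = 309 mm, which satisfies the 269 mm minimum.
24 risers give 23 treads; going = 23 × 309 = 7107 mm.
Enclosure = 7107 + 1296 + 1528 = 9931 mm.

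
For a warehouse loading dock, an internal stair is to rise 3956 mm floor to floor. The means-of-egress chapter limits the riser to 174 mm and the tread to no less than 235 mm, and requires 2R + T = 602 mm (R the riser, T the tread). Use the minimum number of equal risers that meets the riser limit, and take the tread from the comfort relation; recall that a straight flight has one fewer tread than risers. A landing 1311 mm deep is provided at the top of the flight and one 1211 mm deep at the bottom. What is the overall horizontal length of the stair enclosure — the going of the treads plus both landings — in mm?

3956 / 174 = 22.736 → round up to 23 risers.
Riser R = 3956 / 23 = 172 mm, within the 174 mm limit.
From 2R + T = 602: T = 602 − 344 = 258 mm.
Treads = 23 − 1 = 22; going = 22 × 258 = 5676 mm.
Add landings: 5676 + 1311 + 1211 = 8198 mm.

8198 mm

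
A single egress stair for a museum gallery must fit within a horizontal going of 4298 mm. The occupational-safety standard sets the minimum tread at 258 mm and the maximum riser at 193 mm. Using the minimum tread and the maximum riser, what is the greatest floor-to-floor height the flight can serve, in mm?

Treads that fit: ⌊4298 / 258⌋ = 16.
Risers = treads + 1 = 17.
Maximum height = 17 × 193 = 3281 mm.

3281 mm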